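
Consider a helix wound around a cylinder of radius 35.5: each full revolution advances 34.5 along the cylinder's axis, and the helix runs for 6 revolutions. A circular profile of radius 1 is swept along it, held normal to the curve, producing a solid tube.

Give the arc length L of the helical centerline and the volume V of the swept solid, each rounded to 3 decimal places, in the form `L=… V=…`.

L=1354.232 V=4254.446

2πR = 2π·35.5 = 223.053078
per-turn = √(223.053078² + 34.5²) = √(49752.6758 + 1190.25) = √50942.9258 = 225.705396
L = 6 × 225.705396 = 1354.232376
V = π·1² × L = 3.141593 × 1354.232376 = 4254.446484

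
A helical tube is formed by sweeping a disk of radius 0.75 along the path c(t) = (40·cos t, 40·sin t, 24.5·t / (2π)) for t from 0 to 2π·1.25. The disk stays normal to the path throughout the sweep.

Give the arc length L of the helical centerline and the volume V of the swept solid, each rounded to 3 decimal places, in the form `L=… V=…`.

L=315.648 V=557.797

2πR = 2π·40 = 251.327412
per-turn = √(251.327412² + 24.5²) = √(63165.4682 + 600.25) = √63765.7182 = 252.518748
L = 1.25 × 252.518748 = 315.648435
V = π·0.75² × L = 1.767146 × 315.648435 = 557.796828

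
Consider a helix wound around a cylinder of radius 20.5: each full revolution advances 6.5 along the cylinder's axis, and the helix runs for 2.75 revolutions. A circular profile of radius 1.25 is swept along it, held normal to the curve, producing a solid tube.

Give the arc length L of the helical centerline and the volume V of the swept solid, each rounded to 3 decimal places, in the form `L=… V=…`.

L=354.665 V=1740.959

2πR = 2π·20.5 = 128.805299
per-turn = √(128.805299² + 6.5²) = √(16590.8050 + 42.25) = √16633.0550 = 128.969202
L = 2.75 × 128.969202 = 354.665305
V = π·1.25² × L = 4.908739 × 354.665305 = 1740.959244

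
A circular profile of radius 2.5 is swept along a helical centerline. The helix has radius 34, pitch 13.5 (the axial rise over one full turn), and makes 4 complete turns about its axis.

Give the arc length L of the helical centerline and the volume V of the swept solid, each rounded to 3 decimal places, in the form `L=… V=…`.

L=856.218 V=16811.796

2πR = 2π·34 = 213.628300
per-turn = √(213.628300² + 13.5²) = √(45637.0508 + 182.25) = √45819.3008 = 214.054434
L = 4 × 214.054434 = 856.217736
V = π·2.5² × L = 19.634954 × 856.217736 = 16811.795940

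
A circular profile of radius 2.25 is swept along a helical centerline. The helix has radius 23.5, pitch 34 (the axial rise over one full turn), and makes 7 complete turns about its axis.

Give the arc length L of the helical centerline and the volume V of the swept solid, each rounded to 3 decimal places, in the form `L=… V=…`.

2πR = 2π·23.5 = 147.654855
per-turn = √(147.654855² + 34²) = √(21801.9561 + 1156) = √22957.9561 = 151.518831
L = 7 × 151.518831 = 1060.631816
V = π·2.25² × L = 15.904313 × 1060.631816 = 16868.620183

L=1060.632 V=16868.620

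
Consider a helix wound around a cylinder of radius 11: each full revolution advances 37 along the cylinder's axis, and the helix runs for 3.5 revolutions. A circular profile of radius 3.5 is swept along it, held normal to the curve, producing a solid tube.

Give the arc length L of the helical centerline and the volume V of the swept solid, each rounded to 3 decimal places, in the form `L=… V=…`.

L=274.385 V=10559.573

2πR = 2π·11 = 69.115038
per-turn = √(69.115038² + 37²) = √(4776.8885 + 1369) = √6145.8885 = 78.395718
L = 3.5 × 78.395718 = 274.385011
V = π·3.5² × L = 38.484510 × 274.385011 = 10559.572718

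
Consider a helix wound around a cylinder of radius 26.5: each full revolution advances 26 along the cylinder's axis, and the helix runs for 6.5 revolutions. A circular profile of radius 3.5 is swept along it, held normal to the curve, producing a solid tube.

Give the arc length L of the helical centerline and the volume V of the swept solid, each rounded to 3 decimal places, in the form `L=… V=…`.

L=1095.394 V=42155.703

2πR = 2π·26.5 = 166.504411
per-turn = √(166.504411² + 26²) = √(27723.7188 + 676) = √28399.7188 = 168.522161
L = 6.5 × 168.522161 = 1095.394047
V = π·3.5² × L = 38.484510 × 1095.394047 = 42155.703154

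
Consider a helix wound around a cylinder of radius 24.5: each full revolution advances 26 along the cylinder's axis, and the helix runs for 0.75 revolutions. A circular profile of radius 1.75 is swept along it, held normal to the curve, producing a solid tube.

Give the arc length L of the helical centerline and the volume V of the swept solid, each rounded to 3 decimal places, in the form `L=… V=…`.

2πR = 2π·24.5 = 153.938040
per-turn = √(153.938040² + 26²) = √(23696.9202 + 676) = √24372.9202 = 156.118289
L = 0.75 × 156.118289 = 117.088717
V = π·1.75² × L = 9.621128 × 117.088717 = 1126.525473

L=117.089 V=1126.525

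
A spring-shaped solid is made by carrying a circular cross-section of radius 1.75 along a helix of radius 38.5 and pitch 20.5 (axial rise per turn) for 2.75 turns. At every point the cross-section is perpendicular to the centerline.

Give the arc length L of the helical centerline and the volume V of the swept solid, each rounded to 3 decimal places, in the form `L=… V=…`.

L=667.617 V=6423.226

2πR = 2π·38.5 = 241.902634
per-turn = √(241.902634² + 20.5²) = √(58516.8845 + 420.25) = √58937.1345 = 242.769715
L = 2.75 × 242.769715 = 667.616716
V = π·1.75² × L = 9.621128 × 667.616716 = 6423.225548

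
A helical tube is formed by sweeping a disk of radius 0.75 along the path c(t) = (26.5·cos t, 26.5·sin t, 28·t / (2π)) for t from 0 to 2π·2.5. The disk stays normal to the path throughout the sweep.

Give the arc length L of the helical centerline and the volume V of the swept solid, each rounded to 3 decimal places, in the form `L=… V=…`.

2πR = 2π·26.5 = 166.504411
per-turn = √(166.504411² + 28²) = √(27723.7188 + 784) = √28507.7188 = 168.842290
L = 2.5 × 168.842290 = 422.105724
V = π·0.75² × L = 1.767146 × 422.105724 = 745.922386

L=422.106 V=745.922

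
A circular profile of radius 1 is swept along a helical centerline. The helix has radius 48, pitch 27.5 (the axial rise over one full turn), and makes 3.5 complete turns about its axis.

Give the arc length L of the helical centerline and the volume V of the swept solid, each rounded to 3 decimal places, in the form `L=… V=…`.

2πR = 2π·48 = 301.592895
per-turn = √(301.592895² + 27.5²) = √(90958.2742 + 756.25) = √91714.5242 = 302.844059
L = 3.5 × 302.844059 = 1059.954207
V = π·1² × L = 3.141593 × 1059.954207 = 3329.944350

L=1059.954 V=3329.944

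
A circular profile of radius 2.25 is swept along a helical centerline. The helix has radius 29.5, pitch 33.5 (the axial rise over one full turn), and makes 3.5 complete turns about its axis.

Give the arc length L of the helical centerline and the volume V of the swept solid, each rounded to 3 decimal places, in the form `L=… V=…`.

L=659.249 V=10484.908

2πR = 2π·29.5 = 185.353967
per-turn = √(185.353967² + 33.5²) = √(34356.0929 + 1122.25) = √35478.3429 = 188.356956
L = 3.5 × 188.356956 = 659.249346
V = π·2.25² × L = 15.904313 × 659.249346 = 10484.907825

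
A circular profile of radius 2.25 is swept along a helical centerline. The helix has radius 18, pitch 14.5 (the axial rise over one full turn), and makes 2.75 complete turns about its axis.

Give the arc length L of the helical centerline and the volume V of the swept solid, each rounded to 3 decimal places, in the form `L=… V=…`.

L=313.563 V=4987.010

2πR = 2π·18 = 113.097336
per-turn = √(113.097336² + 14.5²) = √(12791.0073 + 210.25) = √13001.2573 = 114.023056
L = 2.75 × 114.023056 = 313.563404
V = π·2.25² × L = 15.904313 × 313.563404 = 4987.010463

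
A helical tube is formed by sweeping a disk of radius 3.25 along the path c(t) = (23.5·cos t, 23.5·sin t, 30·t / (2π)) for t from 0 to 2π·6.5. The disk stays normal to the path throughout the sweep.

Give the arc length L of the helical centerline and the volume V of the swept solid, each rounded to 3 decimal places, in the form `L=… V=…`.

2πR = 2π·23.5 = 147.654855
per-turn = √(147.654855² + 30²) = √(21801.9561 + 900) = √22701.9561 = 150.671683
L = 6.5 × 150.671683 = 979.365941
V = π·3.25² × L = 33.183072 × 979.365941 = 32498.370926

L=979.366 V=32498.371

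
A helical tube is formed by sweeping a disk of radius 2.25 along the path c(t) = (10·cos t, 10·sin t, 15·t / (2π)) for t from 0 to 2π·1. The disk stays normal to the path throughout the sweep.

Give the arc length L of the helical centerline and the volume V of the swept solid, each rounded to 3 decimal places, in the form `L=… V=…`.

2πR = 2π·10 = 62.831853
per-turn = √(62.831853² + 15²) = √(3947.8418 + 225) = √4172.8418 = 64.597537
L = 1 × 64.597537 = 64.597537
V = π·2.25² × L = 15.904313 × 64.597537 = 1027.379432

L=64.598 V=1027.379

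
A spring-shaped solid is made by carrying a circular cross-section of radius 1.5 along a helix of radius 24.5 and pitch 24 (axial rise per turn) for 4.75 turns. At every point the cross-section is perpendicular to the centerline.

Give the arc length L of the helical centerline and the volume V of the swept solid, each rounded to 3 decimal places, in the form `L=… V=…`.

L=740.039 V=5231.028

2πR = 2π·24.5 = 153.938040
per-turn = √(153.938040² + 24²) = √(23696.9202 + 576) = √24272.9202 = 155.797690
L = 4.75 × 155.797690 = 740.039027
V = π·1.5² × L = 7.068583 × 740.039027 = 5231.027633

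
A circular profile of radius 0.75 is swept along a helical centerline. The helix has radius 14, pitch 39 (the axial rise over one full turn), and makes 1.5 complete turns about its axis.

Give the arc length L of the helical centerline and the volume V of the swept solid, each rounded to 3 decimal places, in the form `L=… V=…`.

2πR = 2π·14 = 87.964594
per-turn = √(87.964594² + 39²) = √(7737.7699 + 1521) = √9258.7699 = 96.222502
L = 1.5 × 96.222502 = 144.333753
V = π·0.75² × L = 1.767146 × 144.333753 = 255.058795

L=144.334 V=255.059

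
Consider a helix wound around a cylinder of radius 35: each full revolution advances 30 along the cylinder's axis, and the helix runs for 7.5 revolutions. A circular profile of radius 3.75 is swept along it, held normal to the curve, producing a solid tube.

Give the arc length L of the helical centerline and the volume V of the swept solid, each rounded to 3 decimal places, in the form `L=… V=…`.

L=1664.612 V=73540.327

2πR = 2π·35 = 219.911486
per-turn = √(219.911486² + 30²) = √(48361.0616 + 900) = √49261.0616 = 221.948331
L = 7.5 × 221.948331 = 1664.612481
V = π·3.75² × L = 44.178647 × 1664.612481 = 73540.326691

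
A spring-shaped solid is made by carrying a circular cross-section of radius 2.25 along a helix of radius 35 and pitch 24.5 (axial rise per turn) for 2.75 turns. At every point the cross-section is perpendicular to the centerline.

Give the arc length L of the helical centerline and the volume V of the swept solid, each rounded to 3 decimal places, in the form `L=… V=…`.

L=608.498 V=9677.744

2πR = 2π·35 = 219.911486
per-turn = √(219.911486² + 24.5²) = √(48361.0616 + 600.25) = √48961.3116 = 221.272031
L = 2.75 × 221.272031 = 608.498084
V = π·2.25² × L = 15.904313 × 608.498084 = 9677.743878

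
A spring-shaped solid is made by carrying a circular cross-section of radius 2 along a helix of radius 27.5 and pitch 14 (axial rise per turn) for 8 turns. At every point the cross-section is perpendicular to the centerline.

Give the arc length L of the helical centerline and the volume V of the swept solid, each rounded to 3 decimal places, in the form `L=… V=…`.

L=1386.831 V=17427.429

2πR = 2π·27.5 = 172.787596
per-turn = √(172.787596² + 14²) = √(29855.5533 + 196) = √30051.5533 = 173.353838
L = 8 × 173.353838 = 1386.830708
V = π·2² × L = 12.566371 × 1386.830708 = 17427.428653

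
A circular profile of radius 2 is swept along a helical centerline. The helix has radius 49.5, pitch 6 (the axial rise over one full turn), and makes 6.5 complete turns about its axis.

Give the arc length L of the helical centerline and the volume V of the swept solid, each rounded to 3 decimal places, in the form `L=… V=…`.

2πR = 2π·49.5 = 311.017673
per-turn = √(311.017673² + 6²) = √(96731.9927 + 36) = √96767.9927 = 311.075542
L = 6.5 × 311.075542 = 2021.991022
V = π·2² × L = 12.566371 × 2021.991022 = 25409.088561

L=2021.991 V=25409.089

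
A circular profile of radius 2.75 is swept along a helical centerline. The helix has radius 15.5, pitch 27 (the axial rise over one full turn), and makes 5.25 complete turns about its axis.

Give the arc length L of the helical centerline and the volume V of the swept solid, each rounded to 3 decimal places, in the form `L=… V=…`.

2πR = 2π·15.5 = 97.389372
per-turn = √(97.389372² + 27²) = √(9484.6898 + 729) = √10213.6898 = 101.062801
L = 5.25 × 101.062801 = 530.579707
V = π·2.75² × L = 23.758294 × 530.579707 = 12605.668914

L=530.580 V=12605.669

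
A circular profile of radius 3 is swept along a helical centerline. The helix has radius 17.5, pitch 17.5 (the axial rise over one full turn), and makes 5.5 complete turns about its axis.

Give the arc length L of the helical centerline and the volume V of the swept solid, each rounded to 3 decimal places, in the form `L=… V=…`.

L=612.368 V=17314.298

2πR = 2π·17.5 = 109.955743
per-turn = √(109.955743² + 17.5²) = √(12090.2654 + 306.25) = √12396.5154 = 111.339640
L = 5.5 × 111.339640 = 612.368019
V = π·3² × L = 28.274334 × 612.368019 = 17314.297826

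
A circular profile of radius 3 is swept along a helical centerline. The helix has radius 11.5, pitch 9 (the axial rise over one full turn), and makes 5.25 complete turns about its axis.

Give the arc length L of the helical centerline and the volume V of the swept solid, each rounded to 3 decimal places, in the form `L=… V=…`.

2πR = 2π·11.5 = 72.256631
per-turn = √(72.256631² + 9²) = √(5221.0207 + 81) = √5302.0207 = 72.814976
L = 5.25 × 72.814976 = 382.278624
V = π·3² × L = 28.274334 × 382.278624 = 10808.673449

L=382.279 V=10808.673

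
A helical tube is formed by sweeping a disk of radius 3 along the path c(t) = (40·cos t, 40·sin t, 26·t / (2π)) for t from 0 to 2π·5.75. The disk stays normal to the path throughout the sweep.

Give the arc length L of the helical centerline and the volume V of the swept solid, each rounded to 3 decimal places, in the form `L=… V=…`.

2πR = 2π·40 = 251.327412
per-turn = √(251.327412² + 26²) = √(63165.4682 + 676) = √63841.4682 = 252.668692
L = 5.75 × 252.668692 = 1452.844982
V = π·3² × L = 28.274334 × 1452.844982 = 41078.224096

L=1452.845 V=41078.224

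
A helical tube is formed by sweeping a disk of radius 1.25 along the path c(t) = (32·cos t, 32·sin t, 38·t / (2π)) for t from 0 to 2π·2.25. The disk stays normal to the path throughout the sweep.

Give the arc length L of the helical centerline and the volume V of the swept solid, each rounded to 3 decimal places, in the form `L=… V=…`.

2πR = 2π·32 = 201.061930
per-turn = √(201.061930² + 38²) = √(40425.8996 + 1444) = √41869.8996 = 204.621357
L = 2.25 × 204.621357 = 460.398053
V = π·1.25² × L = 4.908739 × 460.398053 = 2259.973656

L=460.398 V=2259.974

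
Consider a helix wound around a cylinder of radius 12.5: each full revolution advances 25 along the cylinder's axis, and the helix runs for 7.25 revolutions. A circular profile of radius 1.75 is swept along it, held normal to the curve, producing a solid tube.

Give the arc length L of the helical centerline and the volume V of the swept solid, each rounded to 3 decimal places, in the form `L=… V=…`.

L=597.565 V=5749.246

2πR = 2π·12.5 = 78.539816
per-turn = √(78.539816² + 25²) = √(6168.5028 + 625) = √6793.5028 = 82.422708
L = 7.25 × 82.422708 = 597.564631
V = π·1.75² × L = 9.621128 × 597.564631 = 5749.245506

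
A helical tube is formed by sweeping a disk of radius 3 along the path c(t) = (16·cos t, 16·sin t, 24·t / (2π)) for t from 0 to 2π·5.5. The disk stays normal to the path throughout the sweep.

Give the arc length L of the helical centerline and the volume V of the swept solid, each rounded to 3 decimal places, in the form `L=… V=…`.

2πR = 2π·16 = 100.530965
per-turn = √(100.530965² + 24²) = √(10106.4749 + 576) = √10682.4749 = 103.356059
L = 5.5 × 103.356059 = 568.458324
V = π·3² × L = 28.274334 × 568.458324 = 16072.780446

L=568.458 V=16072.780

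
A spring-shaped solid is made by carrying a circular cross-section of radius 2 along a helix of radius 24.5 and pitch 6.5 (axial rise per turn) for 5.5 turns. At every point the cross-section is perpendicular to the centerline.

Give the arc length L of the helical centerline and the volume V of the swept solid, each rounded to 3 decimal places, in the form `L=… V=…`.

L=847.414 V=10648.914

2πR = 2π·24.5 = 153.938040
per-turn = √(153.938040² + 6.5²) = √(23696.9202 + 42.25) = √23739.1702 = 154.075209
L = 5.5 × 154.075209 = 847.413652
V = π·2² × L = 12.566371 × 847.413652 = 10648.914014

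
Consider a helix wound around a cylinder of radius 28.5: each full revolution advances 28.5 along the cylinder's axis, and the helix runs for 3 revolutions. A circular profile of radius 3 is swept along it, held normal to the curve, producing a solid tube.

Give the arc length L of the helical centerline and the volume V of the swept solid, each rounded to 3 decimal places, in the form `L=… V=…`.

L=543.974 V=15380.493

2πR = 2π·28.5 = 179.070781
per-turn = √(179.070781² + 28.5²) = √(32066.3447 + 812.25) = √32878.5947 = 181.324556
L = 3 × 181.324556 = 543.973669
V = π·3² × L = 28.274334 × 543.973669 = 15380.493133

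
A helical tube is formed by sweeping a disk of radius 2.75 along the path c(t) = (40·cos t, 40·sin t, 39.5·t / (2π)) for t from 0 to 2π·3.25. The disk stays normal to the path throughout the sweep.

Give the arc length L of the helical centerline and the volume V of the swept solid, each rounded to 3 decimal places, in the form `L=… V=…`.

2πR = 2π·40 = 251.327412
per-turn = √(251.327412² + 39.5²) = √(63165.4682 + 1560.25) = √64725.7182 = 254.412496
L = 3.25 × 254.412496 = 826.840612
V = π·2.75² × L = 23.758294 × 826.840612 = 19644.322724

L=826.841 V=19644.323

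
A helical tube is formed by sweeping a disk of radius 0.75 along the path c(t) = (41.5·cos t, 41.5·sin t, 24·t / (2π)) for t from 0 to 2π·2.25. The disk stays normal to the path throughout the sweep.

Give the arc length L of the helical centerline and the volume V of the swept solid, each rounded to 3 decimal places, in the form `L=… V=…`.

2πR = 2π·41.5 = 260.752190
per-turn = √(260.752190² + 24²) = √(67991.7047 + 576) = √68567.7047 = 261.854358
L = 2.25 × 261.854358 = 589.172305
V = π·0.75² × L = 1.767146 × 589.172305 = 1041.153404

L=589.172 V=1041.153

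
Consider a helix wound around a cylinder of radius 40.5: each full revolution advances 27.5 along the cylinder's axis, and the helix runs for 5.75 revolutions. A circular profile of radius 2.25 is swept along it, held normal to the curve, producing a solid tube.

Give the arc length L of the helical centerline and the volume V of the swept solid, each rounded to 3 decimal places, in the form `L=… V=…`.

L=1471.716 V=23406.633

2πR = 2π·40.5 = 254.469005
per-turn = √(254.469005² + 27.5²) = √(64754.4745 + 756.25) = √65510.7245 = 255.950629
L = 5.75 × 255.950629 = 1471.716117
V = π·2.25² × L = 15.904313 × 1471.716117 = 23406.633485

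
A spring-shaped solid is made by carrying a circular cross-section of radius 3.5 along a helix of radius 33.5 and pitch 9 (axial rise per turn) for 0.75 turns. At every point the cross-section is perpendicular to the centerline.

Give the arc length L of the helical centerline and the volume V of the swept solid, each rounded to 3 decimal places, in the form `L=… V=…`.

2πR = 2π·33.5 = 210.486708
per-turn = √(210.486708² + 9²) = √(44304.6542 + 81) = √44385.6542 = 210.679031
L = 0.75 × 210.679031 = 158.009273
V = π·3.5² × L = 38.484510 × 158.009273 = 6080.909461

L=158.009 V=6080.909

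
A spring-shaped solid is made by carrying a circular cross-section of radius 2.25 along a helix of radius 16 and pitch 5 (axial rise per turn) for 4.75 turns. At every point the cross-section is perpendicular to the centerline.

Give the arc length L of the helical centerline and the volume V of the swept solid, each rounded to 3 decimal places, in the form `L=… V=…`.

L=478.112 V=7604.048

2πR = 2π·16 = 100.530965
per-turn = √(100.530965² + 5²) = √(10106.4749 + 25) = √10131.4749 = 100.655228
L = 4.75 × 100.655228 = 478.112333
V = π·2.25² × L = 15.904313 × 478.112333 = 7604.048095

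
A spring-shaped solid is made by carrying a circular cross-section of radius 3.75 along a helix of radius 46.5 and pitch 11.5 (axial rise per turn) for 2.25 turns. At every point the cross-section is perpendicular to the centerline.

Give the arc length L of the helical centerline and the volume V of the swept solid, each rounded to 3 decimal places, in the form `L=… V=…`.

2πR = 2π·46.5 = 292.168117
per-turn = √(292.168117² + 11.5²) = √(85362.2085 + 132.25) = √85494.4585 = 292.394354
L = 2.25 × 292.394354 = 657.887297
V = π·3.75² × L = 44.178647 × 657.887297 = 29064.570471

L=657.887 V=29064.570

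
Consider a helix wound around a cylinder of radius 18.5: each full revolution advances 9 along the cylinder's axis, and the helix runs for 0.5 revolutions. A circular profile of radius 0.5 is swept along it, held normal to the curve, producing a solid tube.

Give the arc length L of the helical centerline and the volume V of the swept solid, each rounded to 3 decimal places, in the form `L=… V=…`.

2πR = 2π·18.5 = 116.238928
per-turn = √(116.238928² + 9²) = √(13511.4884 + 81) = √13592.4884 = 116.586828
L = 0.5 × 116.586828 = 58.293414
V = π·0.5² × L = 0.785398 × 58.293414 = 45.783540

L=58.293 V=45.784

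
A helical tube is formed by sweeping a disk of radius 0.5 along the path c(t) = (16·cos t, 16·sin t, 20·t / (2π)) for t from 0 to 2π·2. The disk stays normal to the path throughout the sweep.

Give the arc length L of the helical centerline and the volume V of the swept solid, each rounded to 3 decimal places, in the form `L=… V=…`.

L=205.002 V=161.008

2πR = 2π·16 = 100.530965
per-turn = √(100.530965² + 20²) = √(10106.4749 + 400) = √10506.4749 = 102.501097
L = 2 × 102.501097 = 205.002194
V = π·0.5² × L = 0.785398 × 205.002194 = 161.008347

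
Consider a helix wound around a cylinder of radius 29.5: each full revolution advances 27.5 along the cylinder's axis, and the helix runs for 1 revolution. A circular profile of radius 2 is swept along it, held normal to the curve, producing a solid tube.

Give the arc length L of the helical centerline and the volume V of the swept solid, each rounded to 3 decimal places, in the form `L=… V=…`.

L=187.383 V=2354.723

2πR = 2π·29.5 = 185.353967
per-turn = √(185.353967² + 27.5²) = √(34356.0929 + 756.25) = √35112.3429 = 187.382878
L = 1 × 187.382878 = 187.382878
V = π·2² × L = 12.566371 × 187.382878 = 2354.722690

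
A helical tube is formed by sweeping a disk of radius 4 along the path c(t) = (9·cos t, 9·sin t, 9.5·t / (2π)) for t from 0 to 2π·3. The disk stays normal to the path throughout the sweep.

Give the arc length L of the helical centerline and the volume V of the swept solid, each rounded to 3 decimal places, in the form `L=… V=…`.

2πR = 2π·9 = 56.548668
per-turn = √(56.548668² + 9.5²) = √(3197.7518 + 90.25) = √3288.0018 = 57.341101
L = 3 × 57.341101 = 172.023302
V = π·4² × L = 50.265482 × 172.023302 = 8646.834269

L=172.023 V=8646.834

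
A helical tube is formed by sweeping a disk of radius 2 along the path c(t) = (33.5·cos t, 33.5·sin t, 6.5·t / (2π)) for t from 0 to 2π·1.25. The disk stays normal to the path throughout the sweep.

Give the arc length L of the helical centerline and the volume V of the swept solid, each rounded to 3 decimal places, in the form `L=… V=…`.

L=263.234 V=3307.894

2πR = 2π·33.5 = 210.486708
per-turn = √(210.486708² + 6.5²) = √(44304.6542 + 42.25) = √44346.9042 = 210.587047
L = 1.25 × 210.587047 = 263.233808
V = π·2² × L = 12.566371 × 263.233808 = 3307.893591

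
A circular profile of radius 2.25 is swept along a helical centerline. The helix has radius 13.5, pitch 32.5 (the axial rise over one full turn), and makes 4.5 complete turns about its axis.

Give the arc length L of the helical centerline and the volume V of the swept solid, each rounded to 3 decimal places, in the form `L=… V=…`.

2πR = 2π·13.5 = 84.823002
per-turn = √(84.823002² + 32.5²) = √(7194.9416 + 1056.25) = √8251.1916 = 90.836070
L = 4.5 × 90.836070 = 408.762315
V = π·2.25² × L = 15.904313 × 408.762315 = 6501.083720

L=408.762 V=6501.084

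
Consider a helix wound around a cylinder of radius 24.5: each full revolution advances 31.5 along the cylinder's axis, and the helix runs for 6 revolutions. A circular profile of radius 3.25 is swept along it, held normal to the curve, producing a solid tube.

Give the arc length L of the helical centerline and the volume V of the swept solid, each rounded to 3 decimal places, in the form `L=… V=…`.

L=942.767 V=31283.915

2πR = 2π·24.5 = 153.938040
per-turn = √(153.938040² + 31.5²) = √(23696.9202 + 992.25) = √24689.1702 = 157.127878
L = 6 × 157.127878 = 942.767270
V = π·3.25² × L = 33.183072 × 942.767270 = 31283.914591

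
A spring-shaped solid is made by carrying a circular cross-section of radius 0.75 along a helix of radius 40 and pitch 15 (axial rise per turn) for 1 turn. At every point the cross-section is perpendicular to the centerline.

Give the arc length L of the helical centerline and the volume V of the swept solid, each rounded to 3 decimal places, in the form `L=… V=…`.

2πR = 2π·40 = 251.327412
per-turn = √(251.327412² + 15²) = √(63165.4682 + 225) = √63390.4682 = 251.774638
L = 1 × 251.774638 = 251.774638
V = π·0.75² × L = 1.767146 × 251.774638 = 444.922511

L=251.775 V=444.923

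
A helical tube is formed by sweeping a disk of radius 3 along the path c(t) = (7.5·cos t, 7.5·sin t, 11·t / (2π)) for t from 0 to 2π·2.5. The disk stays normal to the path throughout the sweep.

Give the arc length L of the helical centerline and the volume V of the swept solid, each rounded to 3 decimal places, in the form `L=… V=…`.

L=120.977 V=3420.538

2πR = 2π·7.5 = 47.123890
per-turn = √(47.123890² + 11²) = √(2220.6610 + 121) = √2341.6610 = 48.390712
L = 2.5 × 48.390712 = 120.976780
V = π·3² × L = 28.274334 × 120.976780 = 3420.537857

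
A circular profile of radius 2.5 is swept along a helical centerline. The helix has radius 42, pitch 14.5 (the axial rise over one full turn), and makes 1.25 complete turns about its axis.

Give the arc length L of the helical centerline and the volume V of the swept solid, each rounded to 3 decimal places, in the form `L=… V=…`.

2πR = 2π·42 = 263.893783
per-turn = √(263.893783² + 14.5²) = √(69639.9287 + 210.25) = √69850.1787 = 264.291844
L = 1.25 × 264.291844 = 330.364805
V = π·2.5² × L = 19.634954 × 330.364805 = 6486.697770

L=330.365 V=6486.698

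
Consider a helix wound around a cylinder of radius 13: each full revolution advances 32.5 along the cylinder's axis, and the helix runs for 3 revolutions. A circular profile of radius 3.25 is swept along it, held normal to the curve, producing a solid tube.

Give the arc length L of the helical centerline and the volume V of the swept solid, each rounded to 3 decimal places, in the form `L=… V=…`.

L=263.729 V=8751.335

2πR = 2π·13 = 81.681409
per-turn = √(81.681409² + 32.5²) = √(6671.8526 + 1056.25) = √7728.1026 = 87.909627
L = 3 × 87.909627 = 263.728882
V = π·3.25² × L = 33.183072 × 263.728882 = 8751.334585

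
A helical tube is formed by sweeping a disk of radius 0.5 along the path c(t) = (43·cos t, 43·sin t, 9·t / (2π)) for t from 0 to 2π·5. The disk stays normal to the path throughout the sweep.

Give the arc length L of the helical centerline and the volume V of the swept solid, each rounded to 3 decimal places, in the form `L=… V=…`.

L=1351.634 V=1061.571

2πR = 2π·43 = 270.176968
per-turn = √(270.176968² + 9²) = √(72995.5942 + 81) = √73076.5942 = 270.326828
L = 5 × 270.326828 = 1351.634142
V = π·0.5² × L = 0.785398 × 1351.634142 = 1061.570973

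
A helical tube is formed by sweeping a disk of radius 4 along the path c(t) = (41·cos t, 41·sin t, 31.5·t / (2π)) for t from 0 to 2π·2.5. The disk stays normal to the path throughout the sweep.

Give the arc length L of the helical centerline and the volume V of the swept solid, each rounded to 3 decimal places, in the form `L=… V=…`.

L=648.823 V=32613.417

2πR = 2π·41 = 257.610598
per-turn = √(257.610598² + 31.5²) = √(66363.2200 + 992.25) = √67355.4700 = 259.529324
L = 2.5 × 259.529324 = 648.823310
V = π·4² × L = 50.265482 × 648.823310 = 32613.416701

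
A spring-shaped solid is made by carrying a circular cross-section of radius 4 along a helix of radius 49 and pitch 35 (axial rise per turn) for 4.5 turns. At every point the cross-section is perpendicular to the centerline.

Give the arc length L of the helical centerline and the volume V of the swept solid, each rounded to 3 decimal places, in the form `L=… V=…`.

2πR = 2π·49 = 307.876080
per-turn = √(307.876080² + 35²) = √(94787.6807 + 1225) = √96012.6807 = 309.859130
L = 4.5 × 309.859130 = 1394.366087
V = π·4² × L = 50.265482 × 1394.366087 = 70088.484066

L=1394.366 V=70088.484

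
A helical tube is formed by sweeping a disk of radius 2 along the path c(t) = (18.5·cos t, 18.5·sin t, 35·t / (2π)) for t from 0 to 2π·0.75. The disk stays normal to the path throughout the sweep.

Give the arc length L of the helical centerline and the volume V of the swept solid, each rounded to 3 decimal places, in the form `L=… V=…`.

L=91.045 V=1144.111

2πR = 2π·18.5 = 116.238928
per-turn = √(116.238928² + 35²) = √(13511.4884 + 1225) = √14736.4884 = 121.393939
L = 0.75 × 121.393939 = 91.045454
V = π·2² × L = 12.566371 × 91.045454 = 1144.110921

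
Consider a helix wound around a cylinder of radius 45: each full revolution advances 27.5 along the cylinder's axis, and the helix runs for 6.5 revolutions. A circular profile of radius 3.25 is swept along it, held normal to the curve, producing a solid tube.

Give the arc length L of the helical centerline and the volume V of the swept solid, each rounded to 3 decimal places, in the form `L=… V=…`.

L=1846.504 V=61272.675

2πR = 2π·45 = 282.743339
per-turn = √(282.743339² + 27.5²) = √(79943.7956 + 756.25) = √80700.0456 = 284.077535
L = 6.5 × 284.077535 = 1846.503975
V = π·3.25² × L = 33.183072 × 1846.503975 = 61272.675087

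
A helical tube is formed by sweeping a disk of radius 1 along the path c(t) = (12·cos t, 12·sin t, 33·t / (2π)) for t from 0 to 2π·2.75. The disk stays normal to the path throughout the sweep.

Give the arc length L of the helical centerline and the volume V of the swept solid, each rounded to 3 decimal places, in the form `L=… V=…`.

L=226.335 V=711.053

2πR = 2π·12 = 75.398224
per-turn = √(75.398224² + 33²) = √(5684.8921 + 1089) = √6773.8921 = 82.303658
L = 2.75 × 82.303658 = 226.335060
V = π·1² × L = 3.141593 × 226.335060 = 711.052561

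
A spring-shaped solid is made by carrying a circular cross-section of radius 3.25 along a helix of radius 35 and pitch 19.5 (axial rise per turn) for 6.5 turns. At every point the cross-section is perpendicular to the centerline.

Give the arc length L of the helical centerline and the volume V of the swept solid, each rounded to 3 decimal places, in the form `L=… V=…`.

L=1435.033 V=47618.812

2πR = 2π·35 = 219.911486
per-turn = √(219.911486² + 19.5²) = √(48361.0616 + 380.25) = √48741.3116 = 220.774345
L = 6.5 × 220.774345 = 1435.033245
V = π·3.25² × L = 33.183072 × 1435.033245 = 47618.812063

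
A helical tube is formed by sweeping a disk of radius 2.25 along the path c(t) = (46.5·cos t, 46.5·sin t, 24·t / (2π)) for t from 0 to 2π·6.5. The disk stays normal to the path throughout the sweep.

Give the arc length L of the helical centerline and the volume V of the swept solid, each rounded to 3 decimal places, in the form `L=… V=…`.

2πR = 2π·46.5 = 292.168117
per-turn = √(292.168117² + 24²) = √(85362.2085 + 576) = √85938.2085 = 293.152193
L = 6.5 × 293.152193 = 1905.489257
V = π·2.25² × L = 15.904313 × 1905.489257 = 30305.497193

L=1905.489 V=30305.497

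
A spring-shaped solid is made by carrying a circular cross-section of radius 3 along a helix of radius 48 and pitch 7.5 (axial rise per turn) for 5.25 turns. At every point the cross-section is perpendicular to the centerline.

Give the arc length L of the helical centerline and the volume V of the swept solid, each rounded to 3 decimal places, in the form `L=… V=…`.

L=1583.852 V=44782.366

2πR = 2π·48 = 301.592895
per-turn = √(301.592895² + 7.5²) = √(90958.2742 + 56.25) = √91014.5242 = 301.686135
L = 5.25 × 301.686135 = 1583.852210
V = π·3² × L = 28.274334 × 1583.852210 = 44782.366197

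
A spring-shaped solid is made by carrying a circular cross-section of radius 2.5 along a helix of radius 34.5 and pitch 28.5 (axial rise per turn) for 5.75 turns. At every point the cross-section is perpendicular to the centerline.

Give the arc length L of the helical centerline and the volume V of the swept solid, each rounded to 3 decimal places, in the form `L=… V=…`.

L=1257.154 V=24684.152

2πR = 2π·34.5 = 216.769893
per-turn = √(216.769893² + 28.5²) = √(46989.1866 + 812.25) = √47801.4366 = 218.635396
L = 5.75 × 218.635396 = 1257.153529
V = π·2.5² × L = 19.634954 × 1257.153529 = 24684.151824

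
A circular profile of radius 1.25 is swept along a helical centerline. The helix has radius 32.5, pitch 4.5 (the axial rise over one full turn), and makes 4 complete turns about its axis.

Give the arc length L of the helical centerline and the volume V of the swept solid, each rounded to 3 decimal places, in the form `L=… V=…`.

L=817.012 V=4010.500

2πR = 2π·32.5 = 204.203522
per-turn = √(204.203522² + 4.5²) = √(41699.0786 + 20.25) = √41719.3286 = 204.253099
L = 4 × 204.253099 = 817.012397
V = π·1.25² × L = 4.908739 × 817.012397 = 4010.500227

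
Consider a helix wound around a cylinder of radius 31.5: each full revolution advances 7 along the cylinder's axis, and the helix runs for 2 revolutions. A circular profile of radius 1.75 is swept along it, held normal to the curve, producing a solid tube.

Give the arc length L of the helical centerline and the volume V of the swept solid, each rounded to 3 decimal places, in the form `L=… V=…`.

L=396.088 V=3810.815

2πR = 2π·31.5 = 197.920337
per-turn = √(197.920337² + 7²) = √(39172.4599 + 49) = √39221.4599 = 198.044086
L = 2 × 198.044086 = 396.088171
V = π·1.75² × L = 9.621128 × 396.088171 = 3810.814798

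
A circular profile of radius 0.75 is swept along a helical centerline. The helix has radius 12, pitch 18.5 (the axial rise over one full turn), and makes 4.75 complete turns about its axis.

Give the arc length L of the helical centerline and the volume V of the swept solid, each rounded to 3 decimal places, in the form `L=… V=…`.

L=368.765 V=651.661

2πR = 2π·12 = 75.398224
per-turn = √(75.398224² + 18.5²) = √(5684.8921 + 342.25) = √6027.1421 = 77.634671
L = 4.75 × 77.634671 = 368.764687
V = π·0.75² × L = 1.767146 × 368.764687 = 651.660993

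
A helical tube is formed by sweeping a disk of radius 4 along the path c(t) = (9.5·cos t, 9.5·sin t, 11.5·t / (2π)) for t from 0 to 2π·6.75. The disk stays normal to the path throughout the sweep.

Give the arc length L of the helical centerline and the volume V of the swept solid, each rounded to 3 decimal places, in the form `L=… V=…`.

2πR = 2π·9.5 = 59.690260
per-turn = √(59.690260² + 11.5²) = √(3562.9272 + 132.25) = √3695.1772 = 60.787969
L = 6.75 × 60.787969 = 410.318792
V = π·4² × L = 50.265482 × 410.318792 = 20624.872016

L=410.319 V=20624.872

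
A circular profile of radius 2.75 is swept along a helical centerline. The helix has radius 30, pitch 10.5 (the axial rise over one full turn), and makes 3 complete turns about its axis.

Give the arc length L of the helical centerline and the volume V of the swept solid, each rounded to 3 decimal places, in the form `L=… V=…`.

2πR = 2π·30 = 188.495559
per-turn = √(188.495559² + 10.5²) = √(35530.5758 + 110.25) = √35640.8258 = 188.787780
L = 3 × 188.787780 = 566.363340
V = π·2.75² × L = 23.758294 × 566.363340 = 13455.826987

L=566.363 V=13455.827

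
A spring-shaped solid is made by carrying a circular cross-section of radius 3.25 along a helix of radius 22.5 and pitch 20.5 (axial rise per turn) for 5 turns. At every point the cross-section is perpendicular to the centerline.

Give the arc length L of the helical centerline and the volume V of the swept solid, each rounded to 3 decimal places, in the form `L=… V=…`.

L=714.251 V=23701.054

2πR = 2π·22.5 = 141.371669
per-turn = √(141.371669² + 20.5²) = √(19985.9489 + 420.25) = √20406.1989 = 142.850267
L = 5 × 142.850267 = 714.251337
V = π·3.25² × L = 33.183072 × 714.251337 = 23701.053839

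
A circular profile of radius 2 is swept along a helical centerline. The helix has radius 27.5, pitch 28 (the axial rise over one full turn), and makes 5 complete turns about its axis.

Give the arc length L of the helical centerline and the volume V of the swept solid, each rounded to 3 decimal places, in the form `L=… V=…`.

L=875.208 V=10998.187

2πR = 2π·27.5 = 172.787596
per-turn = √(172.787596² + 28²) = √(29855.5533 + 784) = √30639.5533 = 175.041576
L = 5 × 175.041576 = 875.207880
V = π·2² × L = 12.566371 × 875.207880 = 10998.186582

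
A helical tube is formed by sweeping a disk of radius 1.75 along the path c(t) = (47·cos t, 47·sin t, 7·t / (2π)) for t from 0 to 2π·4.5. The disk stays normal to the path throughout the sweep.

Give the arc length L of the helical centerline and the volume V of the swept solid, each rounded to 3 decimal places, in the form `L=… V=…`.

2πR = 2π·47 = 295.309709
per-turn = √(295.309709² + 7²) = √(87207.8245 + 49) = √87256.8245 = 295.392662
L = 4.5 × 295.392662 = 1329.266977
V = π·1.75² × L = 9.621128 × 1329.266977 = 12789.047068

L=1329.267 V=12789.047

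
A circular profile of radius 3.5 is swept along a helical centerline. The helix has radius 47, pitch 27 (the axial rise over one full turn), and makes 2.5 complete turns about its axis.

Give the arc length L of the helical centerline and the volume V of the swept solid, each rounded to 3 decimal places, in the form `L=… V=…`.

L=741.354 V=28530.630

2πR = 2π·47 = 295.309709
per-turn = √(295.309709² + 27²) = √(87207.8245 + 729) = √87936.8245 = 296.541438
L = 2.5 × 296.541438 = 741.353595
V = π·3.5² × L = 38.484510 × 741.353595 = 28530.629851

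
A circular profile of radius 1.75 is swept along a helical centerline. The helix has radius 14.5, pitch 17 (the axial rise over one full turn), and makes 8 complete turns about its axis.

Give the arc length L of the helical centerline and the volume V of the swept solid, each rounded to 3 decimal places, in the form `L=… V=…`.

2πR = 2π·14.5 = 91.106187
per-turn = √(91.106187² + 17²) = √(8300.3373 + 289) = √8589.3373 = 92.678678
L = 8 × 92.678678 = 741.429422
V = π·1.75² × L = 9.621128 × 741.429422 = 7133.386999

L=741.429 V=7133.387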